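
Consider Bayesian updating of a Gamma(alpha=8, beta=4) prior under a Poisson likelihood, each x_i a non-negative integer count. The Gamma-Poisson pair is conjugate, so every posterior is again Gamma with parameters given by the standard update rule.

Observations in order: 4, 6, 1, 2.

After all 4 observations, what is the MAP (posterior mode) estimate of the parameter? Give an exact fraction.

obs 1: x=4 → posterior Gamma(12, 5)
obs 2: x=6 → posterior Gamma(18, 6)
obs 3: x=1 → posterior Gamma(19, 7)
obs 4: x=2 → posterior Gamma(21, 8)

5/2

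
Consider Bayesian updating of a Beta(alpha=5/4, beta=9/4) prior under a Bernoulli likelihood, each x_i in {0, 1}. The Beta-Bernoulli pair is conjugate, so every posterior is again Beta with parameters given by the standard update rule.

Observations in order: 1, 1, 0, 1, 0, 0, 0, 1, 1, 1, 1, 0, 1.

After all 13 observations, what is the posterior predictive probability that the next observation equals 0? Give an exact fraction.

29/66

obs 1: x=1 → posterior Beta(9/4, 9/4)
obs 2: x=1 → posterior Beta(13/4, 9/4)
obs 3: x=0 → posterior Beta(13/4, 13/4)
obs 4: x=1 → posterior Beta(17/4, 13/4)
obs 5: x=0 → posterior Beta(17/4, 17/4)
obs 6: x=0 → posterior Beta(17/4, 21/4)
obs 7: x=0 → posterior Beta(17/4, 25/4)
obs 8: x=1 → posterior Beta(21/4, 25/4)
obs 9: x=1 → posterior Beta(25/4, 25/4)
obs 10: x=1 → posterior Beta(29/4, 25/4)
obs 11: x=1 → posterior Beta(33/4, 25/4)
obs 12: x=0 → posterior Beta(33/4, 29/4)
obs 13: x=1 → posterior Beta(37/4, 29/4)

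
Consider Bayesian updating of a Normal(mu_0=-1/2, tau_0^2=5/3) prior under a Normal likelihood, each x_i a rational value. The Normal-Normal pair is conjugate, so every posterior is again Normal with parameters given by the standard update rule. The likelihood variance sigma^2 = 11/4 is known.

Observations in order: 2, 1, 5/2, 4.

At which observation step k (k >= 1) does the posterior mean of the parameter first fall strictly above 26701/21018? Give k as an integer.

k = 4

obs 1: x=2 → posterior Normal(47/106, 55/53)
obs 2: x=1 → posterior Normal(87/146, 55/73)
obs 3: x=5/2 → posterior Normal(187/186, 55/93)
obs 4: x=4 → posterior Normal(347/226, 55/113)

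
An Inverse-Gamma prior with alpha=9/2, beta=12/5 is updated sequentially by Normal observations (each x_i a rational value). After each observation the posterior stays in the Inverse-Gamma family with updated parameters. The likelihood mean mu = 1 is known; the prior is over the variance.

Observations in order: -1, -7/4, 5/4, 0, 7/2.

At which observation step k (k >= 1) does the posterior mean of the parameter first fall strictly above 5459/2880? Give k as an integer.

k = 5

obs 1: x=-1 → posterior Inverse-Gamma(5, 22/5)
obs 2: x=-7/4 → posterior Inverse-Gamma(11/2, 1309/160)
obs 3: x=5/4 → posterior Inverse-Gamma(6, 657/80)
obs 4: x=0 → posterior Inverse-Gamma(13/2, 697/80)
obs 5: x=7/2 → posterior Inverse-Gamma(7, 947/80)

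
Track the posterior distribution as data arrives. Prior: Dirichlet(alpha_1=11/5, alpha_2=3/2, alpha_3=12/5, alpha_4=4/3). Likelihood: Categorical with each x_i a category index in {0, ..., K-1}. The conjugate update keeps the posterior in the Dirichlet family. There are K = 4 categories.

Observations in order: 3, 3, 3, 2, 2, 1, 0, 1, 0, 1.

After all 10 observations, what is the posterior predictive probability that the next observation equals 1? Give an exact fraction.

obs 1: x=3 → posterior Dirichlet(11/5, 3/2, 12/5, 7/3)
obs 2: x=3 → posterior Dirichlet(11/5, 3/2, 12/5, 10/3)
obs 3: x=3 → posterior Dirichlet(11/5, 3/2, 12/5, 13/3)
obs 4: x=2 → posterior Dirichlet(11/5, 3/2, 17/5, 13/3)
obs 5: x=2 → posterior Dirichlet(11/5, 3/2, 22/5, 13/3)
obs 6: x=1 → posterior Dirichlet(11/5, 5/2, 22/5, 13/3)
obs 7: x=0 → posterior Dirichlet(16/5, 5/2, 22/5, 13/3)
obs 8: x=1 → posterior Dirichlet(16/5, 7/2, 22/5, 13/3)
obs 9: x=0 → posterior Dirichlet(21/5, 7/2, 22/5, 13/3)
obs 10: x=1 → posterior Dirichlet(21/5, 9/2, 22/5, 13/3)

135/523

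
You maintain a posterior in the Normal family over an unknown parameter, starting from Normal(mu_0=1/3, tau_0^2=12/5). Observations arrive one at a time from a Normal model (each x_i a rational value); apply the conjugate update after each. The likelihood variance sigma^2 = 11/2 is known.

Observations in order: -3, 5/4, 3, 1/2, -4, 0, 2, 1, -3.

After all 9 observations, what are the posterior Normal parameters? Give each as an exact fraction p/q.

mu_0=-107/813, tau_0^2=132/271

obs 1: x=-3 → posterior Normal(-161/237, 132/79)
obs 2: x=5/4 → posterior Normal(-71/309, 132/103)
obs 3: x=3 → posterior Normal(145/381, 132/127)
obs 4: x=1/2 → posterior Normal(181/453, 132/151)
obs 5: x=-4 → posterior Normal(-107/525, 132/175)
obs 6: x=0 → posterior Normal(-107/597, 132/199)
obs 7: x=2 → posterior Normal(37/669, 132/223)
obs 8: x=1 → posterior Normal(109/741, 132/247)
obs 9: x=-3 → posterior Normal(-107/813, 132/271)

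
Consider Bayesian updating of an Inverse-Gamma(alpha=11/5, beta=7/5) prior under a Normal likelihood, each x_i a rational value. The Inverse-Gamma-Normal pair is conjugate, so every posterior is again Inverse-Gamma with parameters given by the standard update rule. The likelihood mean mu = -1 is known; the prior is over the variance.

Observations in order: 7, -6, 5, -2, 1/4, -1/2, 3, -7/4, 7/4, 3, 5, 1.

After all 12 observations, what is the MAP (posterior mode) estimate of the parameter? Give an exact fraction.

733/64

obs 1: x=7 → posterior Inverse-Gamma(27/10, 167/5)
obs 2: x=-6 → posterior Inverse-Gamma(16/5, 459/10)
obs 3: x=5 → posterior Inverse-Gamma(37/10, 639/10)
obs 4: x=-2 → posterior Inverse-Gamma(21/5, 322/5)
obs 5: x=1/4 → posterior Inverse-Gamma(47/10, 10429/160)
obs 6: x=-1/2 → posterior Inverse-Gamma(26/5, 10449/160)
obs 7: x=3 → posterior Inverse-Gamma(57/10, 11729/160)
obs 8: x=-7/4 → posterior Inverse-Gamma(31/5, 5887/80)
obs 9: x=7/4 → posterior Inverse-Gamma(67/10, 12379/160)
obs 10: x=3 → posterior Inverse-Gamma(36/5, 13659/160)
obs 11: x=5 → posterior Inverse-Gamma(77/10, 16539/160)
obs 12: x=1 → posterior Inverse-Gamma(41/5, 16859/160)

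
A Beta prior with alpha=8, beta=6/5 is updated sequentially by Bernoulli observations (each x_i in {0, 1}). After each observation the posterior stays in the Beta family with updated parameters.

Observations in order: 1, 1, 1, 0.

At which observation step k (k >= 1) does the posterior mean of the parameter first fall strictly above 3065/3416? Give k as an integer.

obs 1: x=1 → posterior Beta(9, 6/5)
obs 2: x=1 → posterior Beta(10, 6/5)
obs 3: x=1 → posterior Beta(11, 6/5)
obs 4: x=0 → posterior Beta(11, 11/5)

k = 3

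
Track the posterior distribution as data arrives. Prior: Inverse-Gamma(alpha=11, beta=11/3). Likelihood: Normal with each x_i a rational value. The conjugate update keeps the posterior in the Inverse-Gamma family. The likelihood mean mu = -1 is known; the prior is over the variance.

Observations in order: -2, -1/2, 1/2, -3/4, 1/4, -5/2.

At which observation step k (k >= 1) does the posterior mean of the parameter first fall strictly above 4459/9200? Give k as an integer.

obs 1: x=-2 → posterior Inverse-Gamma(23/2, 25/6)
obs 2: x=-1/2 → posterior Inverse-Gamma(12, 103/24)
obs 3: x=1/2 → posterior Inverse-Gamma(25/2, 65/12)
obs 4: x=-3/4 → posterior Inverse-Gamma(13, 523/96)
obs 5: x=1/4 → posterior Inverse-Gamma(27/2, 299/48)
obs 6: x=-5/2 → posterior Inverse-Gamma(14, 353/48)

k = 5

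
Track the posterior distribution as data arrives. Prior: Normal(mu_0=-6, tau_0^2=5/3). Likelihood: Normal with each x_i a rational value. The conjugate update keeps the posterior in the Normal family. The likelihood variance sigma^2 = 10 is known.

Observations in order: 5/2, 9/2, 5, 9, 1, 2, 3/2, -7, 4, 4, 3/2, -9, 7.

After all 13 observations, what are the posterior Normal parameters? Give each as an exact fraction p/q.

obs 1: x=5/2 → posterior Normal(-67/14, 10/7)
obs 2: x=9/2 → posterior Normal(-29/8, 5/4)
obs 3: x=5 → posterior Normal(-8/3, 10/9)
obs 4: x=9 → posterior Normal(-3/2, 1)
obs 5: x=1 → posterior Normal(-14/11, 10/11)
obs 6: x=2 → posterior Normal(-1, 5/6)
obs 7: x=3/2 → posterior Normal(-21/26, 10/13)
obs 8: x=-7 → posterior Normal(-5/4, 5/7)
obs 9: x=4 → posterior Normal(-9/10, 2/3)
obs 10: x=4 → posterior Normal(-19/32, 5/8)
obs 11: x=3/2 → posterior Normal(-8/17, 10/17)
obs 12: x=-9 → posterior Normal(-17/18, 5/9)
obs 13: x=7 → posterior Normal(-10/19, 10/19)

mu_0=-10/19, tau_0^2=10/19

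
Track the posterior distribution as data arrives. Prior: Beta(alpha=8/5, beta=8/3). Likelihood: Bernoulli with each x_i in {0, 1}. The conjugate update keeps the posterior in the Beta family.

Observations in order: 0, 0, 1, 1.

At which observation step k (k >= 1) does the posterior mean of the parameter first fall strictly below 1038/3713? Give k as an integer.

obs 1: x=0 → posterior Beta(8/5, 11/3)
obs 2: x=0 → posterior Beta(8/5, 14/3)
obs 3: x=1 → posterior Beta(13/5, 14/3)
obs 4: x=1 → posterior Beta(18/5, 14/3)

k = 2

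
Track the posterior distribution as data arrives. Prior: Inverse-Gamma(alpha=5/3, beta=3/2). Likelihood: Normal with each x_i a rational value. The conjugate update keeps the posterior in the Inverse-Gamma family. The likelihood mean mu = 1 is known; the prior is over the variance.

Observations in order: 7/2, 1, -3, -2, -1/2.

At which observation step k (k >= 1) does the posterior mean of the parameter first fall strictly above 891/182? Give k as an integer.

obs 1: x=7/2 → posterior Inverse-Gamma(13/6, 37/8)
obs 2: x=1 → posterior Inverse-Gamma(8/3, 37/8)
obs 3: x=-3 → posterior Inverse-Gamma(19/6, 101/8)
obs 4: x=-2 → posterior Inverse-Gamma(11/3, 137/8)
obs 5: x=-1/2 → posterior Inverse-Gamma(25/6, 73/4)

k = 3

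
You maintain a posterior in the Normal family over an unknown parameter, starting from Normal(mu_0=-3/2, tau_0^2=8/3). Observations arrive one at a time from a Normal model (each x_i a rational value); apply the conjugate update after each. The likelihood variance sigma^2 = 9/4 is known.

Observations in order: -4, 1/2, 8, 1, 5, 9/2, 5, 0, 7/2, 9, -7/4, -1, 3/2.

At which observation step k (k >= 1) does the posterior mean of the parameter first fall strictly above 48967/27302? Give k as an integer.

obs 1: x=-4 → posterior Normal(-337/118, 72/59)
obs 2: x=1/2 → posterior Normal(-305/182, 72/91)
obs 3: x=8 → posterior Normal(69/82, 24/41)
obs 4: x=1 → posterior Normal(271/310, 72/155)
obs 5: x=5 → posterior Normal(591/374, 72/187)
obs 6: x=9/2 → posterior Normal(293/146, 24/73)
obs 7: x=5 → posterior Normal(1199/502, 72/251)
obs 8: x=0 → posterior Normal(1199/566, 72/283)
obs 9: x=7/2 → posterior Normal(1423/630, 8/35)
obs 10: x=9 → posterior Normal(1999/694, 72/347)
obs 11: x=-7/4 → posterior Normal(1887/758, 72/379)
obs 12: x=-1 → posterior Normal(1823/822, 24/137)
obs 13: x=3/2 → posterior Normal(1919/886, 72/443)

k = 6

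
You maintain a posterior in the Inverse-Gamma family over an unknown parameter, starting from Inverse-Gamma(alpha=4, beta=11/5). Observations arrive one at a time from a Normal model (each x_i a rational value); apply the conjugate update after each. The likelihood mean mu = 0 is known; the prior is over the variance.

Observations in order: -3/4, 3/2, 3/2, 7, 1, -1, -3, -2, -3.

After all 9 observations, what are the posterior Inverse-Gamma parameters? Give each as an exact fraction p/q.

obs 1: x=-3/4 → posterior Inverse-Gamma(9/2, 397/160)
obs 2: x=3/2 → posterior Inverse-Gamma(5, 577/160)
obs 3: x=3/2 → posterior Inverse-Gamma(11/2, 757/160)
obs 4: x=7 → posterior Inverse-Gamma(6, 4677/160)
obs 5: x=1 → posterior Inverse-Gamma(13/2, 4757/160)
obs 6: x=-1 → posterior Inverse-Gamma(7, 4837/160)
obs 7: x=-3 → posterior Inverse-Gamma(15/2, 5557/160)
obs 8: x=-2 → posterior Inverse-Gamma(8, 5877/160)
obs 9: x=-3 → posterior Inverse-Gamma(17/2, 6597/160)

alpha=17/2, beta=6597/160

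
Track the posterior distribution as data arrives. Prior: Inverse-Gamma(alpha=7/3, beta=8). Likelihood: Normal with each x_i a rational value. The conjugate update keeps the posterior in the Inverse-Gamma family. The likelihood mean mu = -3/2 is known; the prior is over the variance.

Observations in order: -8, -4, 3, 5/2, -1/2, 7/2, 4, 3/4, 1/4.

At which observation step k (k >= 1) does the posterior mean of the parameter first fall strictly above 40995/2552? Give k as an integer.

obs 1: x=-8 → posterior Inverse-Gamma(17/6, 233/8)
obs 2: x=-4 → posterior Inverse-Gamma(10/3, 129/4)
obs 3: x=3 → posterior Inverse-Gamma(23/6, 339/8)
obs 4: x=5/2 → posterior Inverse-Gamma(13/3, 403/8)
obs 5: x=-1/2 → posterior Inverse-Gamma(29/6, 407/8)
obs 6: x=7/2 → posterior Inverse-Gamma(16/3, 507/8)
obs 7: x=4 → posterior Inverse-Gamma(35/6, 157/2)
obs 8: x=3/4 → posterior Inverse-Gamma(19/3, 2593/32)
obs 9: x=1/4 → posterior Inverse-Gamma(41/6, 1321/16)

k = 7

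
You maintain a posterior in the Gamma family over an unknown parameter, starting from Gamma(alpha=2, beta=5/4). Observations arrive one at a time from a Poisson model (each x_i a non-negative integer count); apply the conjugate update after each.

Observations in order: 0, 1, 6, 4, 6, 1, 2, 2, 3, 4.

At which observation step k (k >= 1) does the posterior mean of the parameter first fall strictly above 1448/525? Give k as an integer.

k = 5

obs 1: x=0 → posterior Gamma(2, 9/4)
obs 2: x=1 → posterior Gamma(3, 13/4)
obs 3: x=6 → posterior Gamma(9, 17/4)
obs 4: x=4 → posterior Gamma(13, 21/4)
obs 5: x=6 → posterior Gamma(19, 25/4)
obs 6: x=1 → posterior Gamma(20, 29/4)
obs 7: x=2 → posterior Gamma(22, 33/4)
obs 8: x=2 → posterior Gamma(24, 37/4)
obs 9: x=3 → posterior Gamma(27, 41/4)
obs 10: x=4 → posterior Gamma(31, 45/4)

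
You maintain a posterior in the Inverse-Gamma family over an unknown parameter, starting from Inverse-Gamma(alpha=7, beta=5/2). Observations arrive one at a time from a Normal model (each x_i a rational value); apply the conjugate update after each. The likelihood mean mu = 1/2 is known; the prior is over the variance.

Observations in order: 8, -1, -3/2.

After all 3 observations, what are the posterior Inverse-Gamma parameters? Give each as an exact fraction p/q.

obs 1: x=8 → posterior Inverse-Gamma(15/2, 245/8)
obs 2: x=-1 → posterior Inverse-Gamma(8, 127/4)
obs 3: x=-3/2 → posterior Inverse-Gamma(17/2, 135/4)

alpha=17/2, beta=135/4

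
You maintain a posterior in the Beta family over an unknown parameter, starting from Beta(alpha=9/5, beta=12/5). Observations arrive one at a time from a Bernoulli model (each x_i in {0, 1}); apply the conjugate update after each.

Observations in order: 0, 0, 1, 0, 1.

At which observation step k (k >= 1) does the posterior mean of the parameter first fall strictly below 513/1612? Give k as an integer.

obs 1: x=0 → posterior Beta(9/5, 17/5)
obs 2: x=0 → posterior Beta(9/5, 22/5)
obs 3: x=1 → posterior Beta(14/5, 22/5)
obs 4: x=0 → posterior Beta(14/5, 27/5)
obs 5: x=1 → posterior Beta(19/5, 27/5)

k = 2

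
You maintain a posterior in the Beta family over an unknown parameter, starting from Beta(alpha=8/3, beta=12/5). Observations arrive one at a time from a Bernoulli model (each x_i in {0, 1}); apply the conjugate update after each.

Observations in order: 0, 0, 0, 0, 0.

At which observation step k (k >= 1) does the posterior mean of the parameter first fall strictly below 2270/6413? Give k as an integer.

obs 1: x=0 → posterior Beta(8/3, 17/5)
obs 2: x=0 → posterior Beta(8/3, 22/5)
obs 3: x=0 → posterior Beta(8/3, 27/5)
obs 4: x=0 → posterior Beta(8/3, 32/5)
obs 5: x=0 → posterior Beta(8/3, 37/5)

k = 3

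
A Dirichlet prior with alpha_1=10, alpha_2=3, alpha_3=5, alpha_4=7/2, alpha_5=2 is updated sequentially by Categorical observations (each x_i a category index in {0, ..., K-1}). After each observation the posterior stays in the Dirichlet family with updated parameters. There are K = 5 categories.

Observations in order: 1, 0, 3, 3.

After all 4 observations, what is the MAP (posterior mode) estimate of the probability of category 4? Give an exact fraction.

obs 1: x=1 → posterior Dirichlet(10, 4, 5, 7/2, 2)
obs 2: x=0 → posterior Dirichlet(11, 4, 5, 7/2, 2)
obs 3: x=3 → posterior Dirichlet(11, 4, 5, 9/2, 2)
obs 4: x=3 → posterior Dirichlet(11, 4, 5, 11/2, 2)

2/45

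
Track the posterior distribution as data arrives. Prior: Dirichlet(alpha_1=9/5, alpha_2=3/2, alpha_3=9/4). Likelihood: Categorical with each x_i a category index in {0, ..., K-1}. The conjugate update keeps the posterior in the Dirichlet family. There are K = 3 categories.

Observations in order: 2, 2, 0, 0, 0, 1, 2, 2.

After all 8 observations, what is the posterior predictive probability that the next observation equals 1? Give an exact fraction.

50/271

obs 1: x=2 → posterior Dirichlet(9/5, 3/2, 13/4)
obs 2: x=2 → posterior Dirichlet(9/5, 3/2, 17/4)
obs 3: x=0 → posterior Dirichlet(14/5, 3/2, 17/4)
obs 4: x=0 → posterior Dirichlet(19/5, 3/2, 17/4)
obs 5: x=0 → posterior Dirichlet(24/5, 3/2, 17/4)
obs 6: x=1 → posterior Dirichlet(24/5, 5/2, 17/4)
obs 7: x=2 → posterior Dirichlet(24/5, 5/2, 21/4)
obs 8: x=2 → posterior Dirichlet(24/5, 5/2, 25/4)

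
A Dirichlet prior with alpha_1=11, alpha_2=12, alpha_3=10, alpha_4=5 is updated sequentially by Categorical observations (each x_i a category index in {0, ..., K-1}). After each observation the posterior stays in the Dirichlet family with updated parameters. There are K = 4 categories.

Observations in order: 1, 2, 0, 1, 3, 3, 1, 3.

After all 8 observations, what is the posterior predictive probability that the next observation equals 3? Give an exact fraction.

obs 1: x=1 → posterior Dirichlet(11, 13, 10, 5)
obs 2: x=2 → posterior Dirichlet(11, 13, 11, 5)
obs 3: x=0 → posterior Dirichlet(12, 13, 11, 5)
obs 4: x=1 → posterior Dirichlet(12, 14, 11, 5)
obs 5: x=3 → posterior Dirichlet(12, 14, 11, 6)
obs 6: x=3 → posterior Dirichlet(12, 14, 11, 7)
obs 7: x=1 → posterior Dirichlet(12, 15, 11, 7)
obs 8: x=3 → posterior Dirichlet(12, 15, 11, 8)

4/23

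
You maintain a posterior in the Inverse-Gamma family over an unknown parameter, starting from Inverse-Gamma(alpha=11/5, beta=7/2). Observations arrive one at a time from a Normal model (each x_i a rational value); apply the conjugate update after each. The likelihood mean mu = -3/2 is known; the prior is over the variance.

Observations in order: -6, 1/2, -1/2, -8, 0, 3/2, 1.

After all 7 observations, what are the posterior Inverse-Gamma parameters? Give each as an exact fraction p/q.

obs 1: x=-6 → posterior Inverse-Gamma(27/10, 109/8)
obs 2: x=1/2 → posterior Inverse-Gamma(16/5, 125/8)
obs 3: x=-1/2 → posterior Inverse-Gamma(37/10, 129/8)
obs 4: x=-8 → posterior Inverse-Gamma(21/5, 149/4)
obs 5: x=0 → posterior Inverse-Gamma(47/10, 307/8)
obs 6: x=3/2 → posterior Inverse-Gamma(26/5, 343/8)
obs 7: x=1 → posterior Inverse-Gamma(57/10, 46)

alpha=57/10, beta=46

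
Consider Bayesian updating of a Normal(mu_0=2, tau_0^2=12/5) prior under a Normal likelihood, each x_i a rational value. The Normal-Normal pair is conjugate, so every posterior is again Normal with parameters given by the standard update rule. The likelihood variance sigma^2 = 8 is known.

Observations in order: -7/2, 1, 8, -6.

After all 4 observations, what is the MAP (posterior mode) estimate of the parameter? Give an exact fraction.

obs 1: x=-7/2 → posterior Normal(19/26, 24/13)
obs 2: x=1 → posterior Normal(25/32, 3/2)
obs 3: x=8 → posterior Normal(73/38, 24/19)
obs 4: x=-6 → posterior Normal(37/44, 12/11)

37/44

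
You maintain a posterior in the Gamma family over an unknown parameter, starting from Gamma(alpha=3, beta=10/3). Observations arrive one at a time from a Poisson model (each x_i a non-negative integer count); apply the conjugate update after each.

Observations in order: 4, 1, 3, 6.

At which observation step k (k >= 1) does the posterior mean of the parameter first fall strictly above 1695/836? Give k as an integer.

obs 1: x=4 → posterior Gamma(7, 13/3)
obs 2: x=1 → posterior Gamma(8, 16/3)
obs 3: x=3 → posterior Gamma(11, 19/3)
obs 4: x=6 → posterior Gamma(17, 22/3)

k = 4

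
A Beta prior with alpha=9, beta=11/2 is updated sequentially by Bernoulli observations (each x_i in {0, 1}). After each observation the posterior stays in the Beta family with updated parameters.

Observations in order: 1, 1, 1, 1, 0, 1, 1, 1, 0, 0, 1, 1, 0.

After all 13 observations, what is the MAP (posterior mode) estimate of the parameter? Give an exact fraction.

obs 1: x=1 → posterior Beta(10, 11/2)
obs 2: x=1 → posterior Beta(11, 11/2)
obs 3: x=1 → posterior Beta(12, 11/2)
obs 4: x=1 → posterior Beta(13, 11/2)
obs 5: x=0 → posterior Beta(13, 13/2)
obs 6: x=1 → posterior Beta(14, 13/2)
obs 7: x=1 → posterior Beta(15, 13/2)
obs 8: x=1 → posterior Beta(16, 13/2)
obs 9: x=0 → posterior Beta(16, 15/2)
obs 10: x=0 → posterior Beta(16, 17/2)
obs 11: x=1 → posterior Beta(17, 17/2)
obs 12: x=1 → posterior Beta(18, 17/2)
obs 13: x=0 → posterior Beta(18, 19/2)

2/3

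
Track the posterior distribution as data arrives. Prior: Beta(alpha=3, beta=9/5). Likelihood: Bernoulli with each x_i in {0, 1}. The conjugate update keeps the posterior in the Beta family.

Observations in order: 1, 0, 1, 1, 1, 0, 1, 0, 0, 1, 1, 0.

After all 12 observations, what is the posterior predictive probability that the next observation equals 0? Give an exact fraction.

obs 1: x=1 → posterior Beta(4, 9/5)
obs 2: x=0 → posterior Beta(4, 14/5)
obs 3: x=1 → posterior Beta(5, 14/5)
obs 4: x=1 → posterior Beta(6, 14/5)
obs 5: x=1 → posterior Beta(7, 14/5)
obs 6: x=0 → posterior Beta(7, 19/5)
obs 7: x=1 → posterior Beta(8, 19/5)
obs 8: x=0 → posterior Beta(8, 24/5)
obs 9: x=0 → posterior Beta(8, 29/5)
obs 10: x=1 → posterior Beta(9, 29/5)
obs 11: x=1 → posterior Beta(10, 29/5)
obs 12: x=0 → posterior Beta(10, 34/5)

17/42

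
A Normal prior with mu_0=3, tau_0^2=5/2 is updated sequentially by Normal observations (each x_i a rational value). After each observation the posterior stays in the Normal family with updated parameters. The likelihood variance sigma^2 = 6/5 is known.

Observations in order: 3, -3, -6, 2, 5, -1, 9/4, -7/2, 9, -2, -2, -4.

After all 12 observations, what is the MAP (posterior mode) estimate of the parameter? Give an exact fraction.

obs 1: x=3 → posterior Normal(3, 30/37)
obs 2: x=-3 → posterior Normal(18/31, 15/31)
obs 3: x=-6 → posterior Normal(-38/29, 10/29)
obs 4: x=2 → posterior Normal(-4/7, 15/56)
obs 5: x=5 → posterior Normal(61/137, 30/137)
obs 6: x=-1 → posterior Normal(2/9, 5/27)
obs 7: x=9/4 → posterior Normal(369/748, 30/187)
obs 8: x=-7/2 → posterior Normal(19/848, 15/106)
obs 9: x=9 → posterior Normal(919/948, 10/79)
obs 10: x=-2 → posterior Normal(719/1048, 15/131)
obs 11: x=-2 → posterior Normal(519/1148, 30/287)
obs 12: x=-4 → posterior Normal(119/1248, 5/52)

119/1248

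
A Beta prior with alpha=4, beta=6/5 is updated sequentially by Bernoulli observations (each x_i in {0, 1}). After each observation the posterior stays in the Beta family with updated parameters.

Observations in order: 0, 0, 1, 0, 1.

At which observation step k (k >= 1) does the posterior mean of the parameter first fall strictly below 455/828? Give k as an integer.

k = 4

obs 1: x=0 → posterior Beta(4, 11/5)
obs 2: x=0 → posterior Beta(4, 16/5)
obs 3: x=1 → posterior Beta(5, 16/5)
obs 4: x=0 → posterior Beta(5, 21/5)
obs 5: x=1 → posterior Beta(6, 21/5)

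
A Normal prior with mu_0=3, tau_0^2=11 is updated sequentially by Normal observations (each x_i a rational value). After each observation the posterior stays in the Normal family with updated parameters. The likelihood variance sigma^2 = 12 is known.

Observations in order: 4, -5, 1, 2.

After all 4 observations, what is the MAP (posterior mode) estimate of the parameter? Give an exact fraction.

29/28

obs 1: x=4 → posterior Normal(80/23, 132/23)
obs 2: x=-5 → posterior Normal(25/34, 66/17)
obs 3: x=1 → posterior Normal(4/5, 44/15)
obs 4: x=2 → posterior Normal(29/28, 33/14)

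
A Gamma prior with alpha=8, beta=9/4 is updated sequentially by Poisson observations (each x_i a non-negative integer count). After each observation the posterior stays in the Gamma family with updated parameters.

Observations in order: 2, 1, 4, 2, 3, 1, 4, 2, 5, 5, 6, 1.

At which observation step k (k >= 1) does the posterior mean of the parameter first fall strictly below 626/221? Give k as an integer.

obs 1: x=2 → posterior Gamma(10, 13/4)
obs 2: x=1 → posterior Gamma(11, 17/4)
obs 3: x=4 → posterior Gamma(15, 21/4)
obs 4: x=2 → posterior Gamma(17, 25/4)
obs 5: x=3 → posterior Gamma(20, 29/4)
obs 6: x=1 → posterior Gamma(21, 33/4)
obs 7: x=4 → posterior Gamma(25, 37/4)
obs 8: x=2 → posterior Gamma(27, 41/4)
obs 9: x=5 → posterior Gamma(32, 45/4)
obs 10: x=5 → posterior Gamma(37, 49/4)
obs 11: x=6 → posterior Gamma(43, 53/4)
obs 12: x=1 → posterior Gamma(44, 57/4)

k = 2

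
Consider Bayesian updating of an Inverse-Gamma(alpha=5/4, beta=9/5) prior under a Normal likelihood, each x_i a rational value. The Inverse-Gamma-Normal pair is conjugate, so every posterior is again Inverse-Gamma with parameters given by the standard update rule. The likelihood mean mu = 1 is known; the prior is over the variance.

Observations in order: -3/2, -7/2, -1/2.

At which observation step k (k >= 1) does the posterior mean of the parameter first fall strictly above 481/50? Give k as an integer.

k = 2

obs 1: x=-3/2 → posterior Inverse-Gamma(7/4, 197/40)
obs 2: x=-7/2 → posterior Inverse-Gamma(9/4, 301/20)
obs 3: x=-1/2 → posterior Inverse-Gamma(11/4, 647/40)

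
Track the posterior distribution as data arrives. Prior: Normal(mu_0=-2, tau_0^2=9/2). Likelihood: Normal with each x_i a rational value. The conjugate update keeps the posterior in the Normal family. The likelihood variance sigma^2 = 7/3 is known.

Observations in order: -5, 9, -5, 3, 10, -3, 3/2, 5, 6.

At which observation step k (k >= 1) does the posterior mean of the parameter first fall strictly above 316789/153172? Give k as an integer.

obs 1: x=-5 → posterior Normal(-163/41, 63/41)
obs 2: x=9 → posterior Normal(20/17, 63/68)
obs 3: x=-5 → posterior Normal(-11/19, 63/95)
obs 4: x=3 → posterior Normal(13/61, 63/122)
obs 5: x=10 → posterior Normal(296/149, 63/149)
obs 6: x=-3 → posterior Normal(215/176, 63/176)
obs 7: x=3/2 → posterior Normal(73/58, 9/29)
obs 8: x=5 → posterior Normal(781/460, 63/230)
obs 9: x=6 → posterior Normal(1105/514, 63/257)

k = 9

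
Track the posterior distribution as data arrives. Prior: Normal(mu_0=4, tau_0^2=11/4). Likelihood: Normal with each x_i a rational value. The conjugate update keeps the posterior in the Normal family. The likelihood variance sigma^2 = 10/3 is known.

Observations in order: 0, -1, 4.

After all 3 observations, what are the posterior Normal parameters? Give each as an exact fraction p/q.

obs 1: x=0 → posterior Normal(160/73, 110/73)
obs 2: x=-1 → posterior Normal(127/106, 55/53)
obs 3: x=4 → posterior Normal(259/139, 110/139)

mu_0=259/139, tau_0^2=110/139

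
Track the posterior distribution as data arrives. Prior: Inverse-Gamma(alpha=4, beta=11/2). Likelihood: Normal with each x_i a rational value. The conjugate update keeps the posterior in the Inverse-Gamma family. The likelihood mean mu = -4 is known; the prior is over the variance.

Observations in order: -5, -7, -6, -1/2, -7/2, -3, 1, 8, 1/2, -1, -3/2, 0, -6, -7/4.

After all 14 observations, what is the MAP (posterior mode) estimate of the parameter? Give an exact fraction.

4289/384

obs 1: x=-5 → posterior Inverse-Gamma(9/2, 6)
obs 2: x=-7 → posterior Inverse-Gamma(5, 21/2)
obs 3: x=-6 → posterior Inverse-Gamma(11/2, 25/2)
obs 4: x=-1/2 → posterior Inverse-Gamma(6, 149/8)
obs 5: x=-7/2 → posterior Inverse-Gamma(13/2, 75/4)
obs 6: x=-3 → posterior Inverse-Gamma(7, 77/4)
obs 7: x=1 → posterior Inverse-Gamma(15/2, 127/4)
obs 8: x=8 → posterior Inverse-Gamma(8, 415/4)
obs 9: x=1/2 → posterior Inverse-Gamma(17/2, 911/8)
obs 10: x=-1 → posterior Inverse-Gamma(9, 947/8)
obs 11: x=-3/2 → posterior Inverse-Gamma(19/2, 243/2)
obs 12: x=0 → posterior Inverse-Gamma(10, 259/2)
obs 13: x=-6 → posterior Inverse-Gamma(21/2, 263/2)
obs 14: x=-7/4 → posterior Inverse-Gamma(11, 4289/32)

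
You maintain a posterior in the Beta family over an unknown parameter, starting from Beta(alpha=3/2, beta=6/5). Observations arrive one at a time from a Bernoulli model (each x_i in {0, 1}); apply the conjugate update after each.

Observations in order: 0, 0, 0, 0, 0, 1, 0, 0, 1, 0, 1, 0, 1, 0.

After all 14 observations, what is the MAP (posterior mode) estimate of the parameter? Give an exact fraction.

obs 1: x=0 → posterior Beta(3/2, 11/5)
obs 2: x=0 → posterior Beta(3/2, 16/5)
obs 3: x=0 → posterior Beta(3/2, 21/5)
obs 4: x=0 → posterior Beta(3/2, 26/5)
obs 5: x=0 → posterior Beta(3/2, 31/5)
obs 6: x=1 → posterior Beta(5/2, 31/5)
obs 7: x=0 → posterior Beta(5/2, 36/5)
obs 8: x=0 → posterior Beta(5/2, 41/5)
obs 9: x=1 → posterior Beta(7/2, 41/5)
obs 10: x=0 → posterior Beta(7/2, 46/5)
obs 11: x=1 → posterior Beta(9/2, 46/5)
obs 12: x=0 → posterior Beta(9/2, 51/5)
obs 13: x=1 → posterior Beta(11/2, 51/5)
obs 14: x=0 → posterior Beta(11/2, 56/5)

15/49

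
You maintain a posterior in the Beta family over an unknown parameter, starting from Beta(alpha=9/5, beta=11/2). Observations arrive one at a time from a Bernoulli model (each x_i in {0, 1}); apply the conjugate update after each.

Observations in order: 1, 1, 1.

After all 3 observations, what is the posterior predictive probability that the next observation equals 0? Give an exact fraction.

obs 1: x=1 → posterior Beta(14/5, 11/2)
obs 2: x=1 → posterior Beta(19/5, 11/2)
obs 3: x=1 → posterior Beta(24/5, 11/2)

55/103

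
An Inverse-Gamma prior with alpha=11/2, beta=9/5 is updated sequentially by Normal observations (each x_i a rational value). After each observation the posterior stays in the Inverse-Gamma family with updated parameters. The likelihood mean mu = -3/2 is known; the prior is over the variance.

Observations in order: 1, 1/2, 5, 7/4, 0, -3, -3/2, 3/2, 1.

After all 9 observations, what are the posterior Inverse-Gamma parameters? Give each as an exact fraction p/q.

alpha=10, beta=6913/160

obs 1: x=1 → posterior Inverse-Gamma(6, 197/40)
obs 2: x=1/2 → posterior Inverse-Gamma(13/2, 277/40)
obs 3: x=5 → posterior Inverse-Gamma(7, 561/20)
obs 4: x=7/4 → posterior Inverse-Gamma(15/2, 5333/160)
obs 5: x=0 → posterior Inverse-Gamma(8, 5513/160)
obs 6: x=-3 → posterior Inverse-Gamma(17/2, 5693/160)
obs 7: x=-3/2 → posterior Inverse-Gamma(9, 5693/160)
obs 8: x=3/2 → posterior Inverse-Gamma(19/2, 6413/160)
obs 9: x=1 → posterior Inverse-Gamma(10, 6913/160)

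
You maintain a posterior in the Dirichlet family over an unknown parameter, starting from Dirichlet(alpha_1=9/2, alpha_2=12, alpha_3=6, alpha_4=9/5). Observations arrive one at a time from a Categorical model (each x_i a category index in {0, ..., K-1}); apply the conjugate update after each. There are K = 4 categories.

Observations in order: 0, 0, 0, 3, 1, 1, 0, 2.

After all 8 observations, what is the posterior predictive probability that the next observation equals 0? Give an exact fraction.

5/19

obs 1: x=0 → posterior Dirichlet(11/2, 12, 6, 9/5)
obs 2: x=0 → posterior Dirichlet(13/2, 12, 6, 9/5)
obs 3: x=0 → posterior Dirichlet(15/2, 12, 6, 9/5)
obs 4: x=3 → posterior Dirichlet(15/2, 12, 6, 14/5)
obs 5: x=1 → posterior Dirichlet(15/2, 13, 6, 14/5)
obs 6: x=1 → posterior Dirichlet(15/2, 14, 6, 14/5)
obs 7: x=0 → posterior Dirichlet(17/2, 14, 6, 14/5)
obs 8: x=2 → posterior Dirichlet(17/2, 14, 7, 14/5)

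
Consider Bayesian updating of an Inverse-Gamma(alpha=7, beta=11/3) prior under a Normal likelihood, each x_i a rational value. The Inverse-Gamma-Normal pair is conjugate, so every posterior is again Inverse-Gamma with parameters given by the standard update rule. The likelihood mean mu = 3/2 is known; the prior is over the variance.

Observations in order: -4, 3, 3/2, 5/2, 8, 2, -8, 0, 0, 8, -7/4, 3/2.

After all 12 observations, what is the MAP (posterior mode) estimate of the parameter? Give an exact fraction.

11083/1344

obs 1: x=-4 → posterior Inverse-Gamma(15/2, 451/24)
obs 2: x=3 → posterior Inverse-Gamma(8, 239/12)
obs 3: x=3/2 → posterior Inverse-Gamma(17/2, 239/12)
obs 4: x=5/2 → posterior Inverse-Gamma(9, 245/12)
obs 5: x=8 → posterior Inverse-Gamma(19/2, 997/24)
obs 6: x=2 → posterior Inverse-Gamma(10, 125/3)
obs 7: x=-8 → posterior Inverse-Gamma(21/2, 2083/24)
obs 8: x=0 → posterior Inverse-Gamma(11, 1055/12)
obs 9: x=0 → posterior Inverse-Gamma(23/2, 2137/24)
obs 10: x=8 → posterior Inverse-Gamma(12, 661/6)
obs 11: x=-7/4 → posterior Inverse-Gamma(25/2, 11083/96)
obs 12: x=3/2 → posterior Inverse-Gamma(13, 11083/96)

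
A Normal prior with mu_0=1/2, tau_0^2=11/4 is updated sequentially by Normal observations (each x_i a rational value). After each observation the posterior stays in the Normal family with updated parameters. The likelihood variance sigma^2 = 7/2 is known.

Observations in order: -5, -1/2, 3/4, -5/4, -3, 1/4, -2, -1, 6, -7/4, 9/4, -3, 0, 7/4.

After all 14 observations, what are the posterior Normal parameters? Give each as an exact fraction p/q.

obs 1: x=-5 → posterior Normal(-48/25, 77/50)
obs 2: x=-1/2 → posterior Normal(-107/72, 77/72)
obs 3: x=3/4 → posterior Normal(-181/188, 77/94)
obs 4: x=-5/4 → posterior Normal(-59/58, 77/116)
obs 5: x=-3 → posterior Normal(-4/3, 77/138)
obs 6: x=1/4 → posterior Normal(-357/320, 77/160)
obs 7: x=-2 → posterior Normal(-445/364, 11/26)
obs 8: x=-1 → posterior Normal(-163/136, 77/204)
obs 9: x=6 → posterior Normal(-225/452, 77/226)
obs 10: x=-7/4 → posterior Normal(-151/248, 77/248)
obs 11: x=9/4 → posterior Normal(-203/540, 77/270)
obs 12: x=-3 → posterior Normal(-335/584, 77/292)
obs 13: x=0 → posterior Normal(-335/628, 77/314)
obs 14: x=7/4 → posterior Normal(-43/112, 11/48)

mu_0=-43/112, tau_0^2=11/48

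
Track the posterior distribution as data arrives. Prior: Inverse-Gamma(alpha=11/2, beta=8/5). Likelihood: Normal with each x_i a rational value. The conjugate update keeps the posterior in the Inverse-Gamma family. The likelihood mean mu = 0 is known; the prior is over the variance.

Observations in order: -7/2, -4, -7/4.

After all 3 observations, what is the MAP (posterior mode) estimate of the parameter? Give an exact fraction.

obs 1: x=-7/2 → posterior Inverse-Gamma(6, 309/40)
obs 2: x=-4 → posterior Inverse-Gamma(13/2, 629/40)
obs 3: x=-7/4 → posterior Inverse-Gamma(7, 2761/160)

2761/1280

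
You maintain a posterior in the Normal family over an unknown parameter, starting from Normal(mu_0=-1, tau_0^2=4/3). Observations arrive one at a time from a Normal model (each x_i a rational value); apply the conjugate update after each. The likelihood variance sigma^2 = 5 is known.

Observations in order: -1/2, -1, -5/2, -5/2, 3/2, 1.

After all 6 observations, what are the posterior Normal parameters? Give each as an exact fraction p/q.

mu_0=-31/39, tau_0^2=20/39

obs 1: x=-1/2 → posterior Normal(-17/19, 20/19)
obs 2: x=-1 → posterior Normal(-21/23, 20/23)
obs 3: x=-5/2 → posterior Normal(-31/27, 20/27)
obs 4: x=-5/2 → posterior Normal(-41/31, 20/31)
obs 5: x=3/2 → posterior Normal(-1, 4/7)
obs 6: x=1 → posterior Normal(-31/39, 20/39)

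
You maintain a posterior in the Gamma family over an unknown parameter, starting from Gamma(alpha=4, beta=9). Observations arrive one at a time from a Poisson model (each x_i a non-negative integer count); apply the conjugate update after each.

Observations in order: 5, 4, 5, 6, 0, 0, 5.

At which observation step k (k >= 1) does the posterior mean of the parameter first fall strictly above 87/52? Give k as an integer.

k = 4

obs 1: x=5 → posterior Gamma(9, 10)
obs 2: x=4 → posterior Gamma(13, 11)
obs 3: x=5 → posterior Gamma(18, 12)
obs 4: x=6 → posterior Gamma(24, 13)
obs 5: x=0 → posterior Gamma(24, 14)
obs 6: x=0 → posterior Gamma(24, 15)
obs 7: x=5 → posterior Gamma(29, 16)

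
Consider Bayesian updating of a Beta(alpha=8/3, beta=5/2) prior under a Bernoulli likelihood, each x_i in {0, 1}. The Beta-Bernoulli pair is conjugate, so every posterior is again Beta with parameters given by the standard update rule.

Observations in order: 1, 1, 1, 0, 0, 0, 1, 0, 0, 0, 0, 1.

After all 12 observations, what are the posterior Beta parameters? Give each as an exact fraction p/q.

obs 1: x=1 → posterior Beta(11/3, 5/2)
obs 2: x=1 → posterior Beta(14/3, 5/2)
obs 3: x=1 → posterior Beta(17/3, 5/2)
obs 4: x=0 → posterior Beta(17/3, 7/2)
obs 5: x=0 → posterior Beta(17/3, 9/2)
obs 6: x=0 → posterior Beta(17/3, 11/2)
obs 7: x=1 → posterior Beta(20/3, 11/2)
obs 8: x=0 → posterior Beta(20/3, 13/2)
obs 9: x=0 → posterior Beta(20/3, 15/2)
obs 10: x=0 → posterior Beta(20/3, 17/2)
obs 11: x=0 → posterior Beta(20/3, 19/2)
obs 12: x=1 → posterior Beta(23/3, 19/2)

alpha=23/3, beta=19/2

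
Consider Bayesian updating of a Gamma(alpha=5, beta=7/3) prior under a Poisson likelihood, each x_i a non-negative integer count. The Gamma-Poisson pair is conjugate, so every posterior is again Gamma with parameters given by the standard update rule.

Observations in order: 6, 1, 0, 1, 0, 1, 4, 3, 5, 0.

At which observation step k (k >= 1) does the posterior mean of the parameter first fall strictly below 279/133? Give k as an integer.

k = 4

obs 1: x=6 → posterior Gamma(11, 10/3)
obs 2: x=1 → posterior Gamma(12, 13/3)
obs 3: x=0 → posterior Gamma(12, 16/3)
obs 4: x=1 → posterior Gamma(13, 19/3)
obs 5: x=0 → posterior Gamma(13, 22/3)
obs 6: x=1 → posterior Gamma(14, 25/3)
obs 7: x=4 → posterior Gamma(18, 28/3)
obs 8: x=3 → posterior Gamma(21, 31/3)
obs 9: x=5 → posterior Gamma(26, 34/3)
obs 10: x=0 → posterior Gamma(26, 37/3)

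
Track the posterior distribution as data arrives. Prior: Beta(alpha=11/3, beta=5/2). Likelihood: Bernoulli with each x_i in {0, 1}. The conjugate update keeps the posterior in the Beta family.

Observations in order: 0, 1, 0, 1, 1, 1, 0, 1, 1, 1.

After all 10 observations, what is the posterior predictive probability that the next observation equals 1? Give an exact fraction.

obs 1: x=0 → posterior Beta(11/3, 7/2)
obs 2: x=1 → posterior Beta(14/3, 7/2)
obs 3: x=0 → posterior Beta(14/3, 9/2)
obs 4: x=1 → posterior Beta(17/3, 9/2)
obs 5: x=1 → posterior Beta(20/3, 9/2)
obs 6: x=1 → posterior Beta(23/3, 9/2)
obs 7: x=0 → posterior Beta(23/3, 11/2)
obs 8: x=1 → posterior Beta(26/3, 11/2)
obs 9: x=1 → posterior Beta(29/3, 11/2)
obs 10: x=1 → posterior Beta(32/3, 11/2)

64/97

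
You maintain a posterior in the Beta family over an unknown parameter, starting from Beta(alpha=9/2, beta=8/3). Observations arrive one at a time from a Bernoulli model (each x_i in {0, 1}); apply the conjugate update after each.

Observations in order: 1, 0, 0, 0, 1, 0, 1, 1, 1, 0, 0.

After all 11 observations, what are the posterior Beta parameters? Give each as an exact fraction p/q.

alpha=19/2, beta=26/3

obs 1: x=1 → posterior Beta(11/2, 8/3)
obs 2: x=0 → posterior Beta(11/2, 11/3)
obs 3: x=0 → posterior Beta(11/2, 14/3)
obs 4: x=0 → posterior Beta(11/2, 17/3)
obs 5: x=1 → posterior Beta(13/2, 17/3)
obs 6: x=0 → posterior Beta(13/2, 20/3)
obs 7: x=1 → posterior Beta(15/2, 20/3)
obs 8: x=1 → posterior Beta(17/2, 20/3)
obs 9: x=1 → posterior Beta(19/2, 20/3)
obs 10: x=0 → posterior Beta(19/2, 23/3)
obs 11: x=0 → posterior Beta(19/2, 26/3)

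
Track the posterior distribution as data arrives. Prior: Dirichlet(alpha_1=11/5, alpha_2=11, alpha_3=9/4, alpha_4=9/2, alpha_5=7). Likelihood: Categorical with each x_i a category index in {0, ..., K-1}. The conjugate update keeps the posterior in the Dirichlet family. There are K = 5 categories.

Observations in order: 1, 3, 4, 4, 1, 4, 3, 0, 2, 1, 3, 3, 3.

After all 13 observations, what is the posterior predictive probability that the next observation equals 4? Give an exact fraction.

obs 1: x=1 → posterior Dirichlet(11/5, 12, 9/4, 9/2, 7)
obs 2: x=3 → posterior Dirichlet(11/5, 12, 9/4, 11/2, 7)
obs 3: x=4 → posterior Dirichlet(11/5, 12, 9/4, 11/2, 8)
obs 4: x=4 → posterior Dirichlet(11/5, 12, 9/4, 11/2, 9)
obs 5: x=1 → posterior Dirichlet(11/5, 13, 9/4, 11/2, 9)
obs 6: x=4 → posterior Dirichlet(11/5, 13, 9/4, 11/2, 10)
obs 7: x=3 → posterior Dirichlet(11/5, 13, 9/4, 13/2, 10)
obs 8: x=0 → posterior Dirichlet(16/5, 13, 9/4, 13/2, 10)
obs 9: x=2 → posterior Dirichlet(16/5, 13, 13/4, 13/2, 10)
obs 10: x=1 → posterior Dirichlet(16/5, 14, 13/4, 13/2, 10)
obs 11: x=3 → posterior Dirichlet(16/5, 14, 13/4, 15/2, 10)
obs 12: x=3 → posterior Dirichlet(16/5, 14, 13/4, 17/2, 10)
obs 13: x=3 → posterior Dirichlet(16/5, 14, 13/4, 19/2, 10)

200/799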